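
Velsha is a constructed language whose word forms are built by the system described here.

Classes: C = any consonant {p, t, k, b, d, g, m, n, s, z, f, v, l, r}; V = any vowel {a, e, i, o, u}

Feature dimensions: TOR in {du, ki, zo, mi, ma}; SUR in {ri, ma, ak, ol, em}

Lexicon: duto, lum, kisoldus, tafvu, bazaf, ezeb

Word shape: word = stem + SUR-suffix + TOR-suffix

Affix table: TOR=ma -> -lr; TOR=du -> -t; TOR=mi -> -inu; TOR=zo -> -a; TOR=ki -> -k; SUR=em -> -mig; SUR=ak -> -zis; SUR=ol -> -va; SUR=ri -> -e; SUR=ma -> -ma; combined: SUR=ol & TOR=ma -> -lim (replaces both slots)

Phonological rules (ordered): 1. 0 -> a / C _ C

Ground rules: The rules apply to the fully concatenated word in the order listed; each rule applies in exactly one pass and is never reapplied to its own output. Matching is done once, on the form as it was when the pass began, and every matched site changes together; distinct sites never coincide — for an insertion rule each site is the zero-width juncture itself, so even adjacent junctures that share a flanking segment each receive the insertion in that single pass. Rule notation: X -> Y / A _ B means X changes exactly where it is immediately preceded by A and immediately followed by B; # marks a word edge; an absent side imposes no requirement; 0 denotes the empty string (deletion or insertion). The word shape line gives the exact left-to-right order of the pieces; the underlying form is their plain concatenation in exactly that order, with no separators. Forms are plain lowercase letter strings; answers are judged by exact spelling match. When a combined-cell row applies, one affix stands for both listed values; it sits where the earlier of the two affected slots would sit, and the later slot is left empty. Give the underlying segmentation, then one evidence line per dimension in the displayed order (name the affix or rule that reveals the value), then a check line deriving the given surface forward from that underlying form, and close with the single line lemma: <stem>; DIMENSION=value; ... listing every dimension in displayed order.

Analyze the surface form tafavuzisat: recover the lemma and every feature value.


underlying: tafvu-zis-t
TOR=du - signalled by the affix -t
SUR=ak - signalled by the affix -zis
check: tafvuzist -> tafavuzisat
lemma: tafvu; TOR=du; SUR=ak


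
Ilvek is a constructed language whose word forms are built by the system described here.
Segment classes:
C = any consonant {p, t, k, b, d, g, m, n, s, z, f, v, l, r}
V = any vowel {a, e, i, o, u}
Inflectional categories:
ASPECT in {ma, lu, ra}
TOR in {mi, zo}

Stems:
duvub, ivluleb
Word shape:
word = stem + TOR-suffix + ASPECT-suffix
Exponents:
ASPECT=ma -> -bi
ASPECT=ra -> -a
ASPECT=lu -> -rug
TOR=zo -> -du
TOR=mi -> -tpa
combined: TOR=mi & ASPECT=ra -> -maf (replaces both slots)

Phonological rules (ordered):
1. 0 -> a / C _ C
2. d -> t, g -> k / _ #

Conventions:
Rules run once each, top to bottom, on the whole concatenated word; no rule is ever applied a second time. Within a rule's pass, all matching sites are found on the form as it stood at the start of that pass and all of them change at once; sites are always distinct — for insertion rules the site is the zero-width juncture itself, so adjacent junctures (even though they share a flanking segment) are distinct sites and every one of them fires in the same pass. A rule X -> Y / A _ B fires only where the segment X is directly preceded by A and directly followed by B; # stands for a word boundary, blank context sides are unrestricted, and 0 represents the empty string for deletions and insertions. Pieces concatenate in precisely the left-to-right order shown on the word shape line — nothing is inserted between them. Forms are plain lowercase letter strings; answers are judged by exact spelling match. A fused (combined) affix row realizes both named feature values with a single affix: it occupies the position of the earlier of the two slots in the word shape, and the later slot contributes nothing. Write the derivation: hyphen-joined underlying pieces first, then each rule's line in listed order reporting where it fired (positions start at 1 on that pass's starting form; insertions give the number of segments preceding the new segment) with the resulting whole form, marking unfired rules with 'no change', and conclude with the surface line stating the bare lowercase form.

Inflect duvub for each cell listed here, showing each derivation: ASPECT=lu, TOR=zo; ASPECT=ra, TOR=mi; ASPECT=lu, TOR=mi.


cell ASPECT=lu, TOR=zo:
underlying: duvub-du-rug
1. 0 -> a / C _ C: inserts after position(s) 5: duvubadurug
2. d -> t, g -> k / _ #: fires at position(s) 11: duvubaduruk
surface: duvubaduruk

cell ASPECT=ra, TOR=mi:
underlying: duvub-maf
1. 0 -> a / C _ C: inserts after position(s) 5: duvubamaf
2. d -> t, g -> k / _ #: no change
surface: duvubamaf

cell ASPECT=lu, TOR=mi:
underlying: duvub-tpa-rug
1. 0 -> a / C _ C: inserts after position(s) 5, 6: duvubataparug
2. d -> t, g -> k / _ #: fires at position(s) 13: duvubataparuk
surface: duvubataparuk


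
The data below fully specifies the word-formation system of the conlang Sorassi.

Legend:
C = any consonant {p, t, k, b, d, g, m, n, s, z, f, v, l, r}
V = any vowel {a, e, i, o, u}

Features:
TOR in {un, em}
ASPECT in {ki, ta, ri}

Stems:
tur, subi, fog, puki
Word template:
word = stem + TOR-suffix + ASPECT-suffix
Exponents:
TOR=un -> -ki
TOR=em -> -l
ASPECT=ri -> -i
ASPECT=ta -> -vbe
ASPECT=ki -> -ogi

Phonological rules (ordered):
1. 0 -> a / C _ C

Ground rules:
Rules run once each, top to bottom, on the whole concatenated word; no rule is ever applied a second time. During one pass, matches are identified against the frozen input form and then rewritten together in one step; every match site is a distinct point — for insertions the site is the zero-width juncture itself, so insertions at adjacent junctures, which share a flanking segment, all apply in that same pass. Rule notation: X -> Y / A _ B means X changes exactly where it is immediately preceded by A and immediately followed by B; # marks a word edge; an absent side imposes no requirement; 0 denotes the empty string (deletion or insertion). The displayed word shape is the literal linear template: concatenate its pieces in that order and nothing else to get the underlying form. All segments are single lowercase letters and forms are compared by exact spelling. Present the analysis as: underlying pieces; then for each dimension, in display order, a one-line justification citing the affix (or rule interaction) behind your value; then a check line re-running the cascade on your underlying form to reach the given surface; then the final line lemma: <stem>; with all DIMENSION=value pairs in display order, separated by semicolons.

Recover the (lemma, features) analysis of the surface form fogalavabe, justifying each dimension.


underlying: fog-l-vbe
TOR=em - signalled by the affix -l
ASPECT=ta - signalled by the affix -vbe
check: foglvbe -> fogalavabe
lemma: fog; TOR=em; ASPECT=ta


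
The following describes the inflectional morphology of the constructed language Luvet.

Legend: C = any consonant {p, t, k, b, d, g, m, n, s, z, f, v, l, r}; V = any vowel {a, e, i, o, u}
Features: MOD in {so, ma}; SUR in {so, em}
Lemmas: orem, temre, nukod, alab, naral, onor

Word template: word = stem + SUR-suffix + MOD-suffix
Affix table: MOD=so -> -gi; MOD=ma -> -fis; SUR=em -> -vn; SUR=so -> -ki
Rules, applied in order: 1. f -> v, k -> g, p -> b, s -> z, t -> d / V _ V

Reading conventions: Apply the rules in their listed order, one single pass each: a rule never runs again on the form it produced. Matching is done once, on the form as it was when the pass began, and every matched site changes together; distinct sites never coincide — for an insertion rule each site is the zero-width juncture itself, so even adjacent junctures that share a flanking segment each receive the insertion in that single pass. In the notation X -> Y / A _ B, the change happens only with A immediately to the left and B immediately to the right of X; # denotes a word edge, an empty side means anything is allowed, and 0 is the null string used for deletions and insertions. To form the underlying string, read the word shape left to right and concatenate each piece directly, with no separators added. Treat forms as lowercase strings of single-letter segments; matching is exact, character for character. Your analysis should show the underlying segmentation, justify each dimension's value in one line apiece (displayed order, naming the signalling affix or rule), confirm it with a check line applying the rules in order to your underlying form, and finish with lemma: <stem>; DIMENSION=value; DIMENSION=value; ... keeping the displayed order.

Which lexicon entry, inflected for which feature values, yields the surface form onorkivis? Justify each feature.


underlying: onor-ki-fis
MOD=ma - signalled by the affix -fis
SUR=so - signalled by the affix -ki
check: onorkifis -> onorkivis
lemma: onor; MOD=ma; SUR=so


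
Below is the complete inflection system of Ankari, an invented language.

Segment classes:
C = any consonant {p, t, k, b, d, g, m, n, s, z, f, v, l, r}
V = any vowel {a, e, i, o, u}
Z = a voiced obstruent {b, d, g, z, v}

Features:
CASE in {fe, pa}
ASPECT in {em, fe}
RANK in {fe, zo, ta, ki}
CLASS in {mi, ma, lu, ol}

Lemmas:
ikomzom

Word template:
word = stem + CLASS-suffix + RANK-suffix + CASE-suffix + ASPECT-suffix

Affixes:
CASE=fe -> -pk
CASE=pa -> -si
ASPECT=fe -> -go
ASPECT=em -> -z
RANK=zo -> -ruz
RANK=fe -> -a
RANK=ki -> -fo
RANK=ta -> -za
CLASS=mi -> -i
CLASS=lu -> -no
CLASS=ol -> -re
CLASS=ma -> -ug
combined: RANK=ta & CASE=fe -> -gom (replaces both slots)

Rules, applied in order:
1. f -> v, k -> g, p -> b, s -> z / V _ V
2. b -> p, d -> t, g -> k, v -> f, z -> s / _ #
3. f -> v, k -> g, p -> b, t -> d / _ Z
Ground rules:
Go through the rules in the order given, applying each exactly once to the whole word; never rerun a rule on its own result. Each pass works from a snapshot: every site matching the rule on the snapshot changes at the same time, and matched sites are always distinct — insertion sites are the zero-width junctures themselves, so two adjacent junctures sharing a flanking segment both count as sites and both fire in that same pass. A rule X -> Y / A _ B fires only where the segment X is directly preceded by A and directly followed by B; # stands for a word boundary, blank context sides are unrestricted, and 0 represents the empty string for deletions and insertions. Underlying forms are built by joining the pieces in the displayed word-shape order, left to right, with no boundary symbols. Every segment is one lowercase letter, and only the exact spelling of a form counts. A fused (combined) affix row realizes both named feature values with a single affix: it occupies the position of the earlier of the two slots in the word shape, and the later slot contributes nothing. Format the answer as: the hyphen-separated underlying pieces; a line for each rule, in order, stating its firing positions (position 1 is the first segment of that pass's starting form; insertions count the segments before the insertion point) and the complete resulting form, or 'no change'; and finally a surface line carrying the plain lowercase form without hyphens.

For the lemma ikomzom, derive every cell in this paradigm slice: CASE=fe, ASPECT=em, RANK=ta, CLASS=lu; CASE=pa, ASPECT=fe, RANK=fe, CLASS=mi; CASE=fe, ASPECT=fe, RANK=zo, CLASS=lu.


cell CASE=fe, ASPECT=em, RANK=ta, CLASS=lu:
underlying: ikomzom-no-gom-z
1. f -> v, k -> g, p -> b, s -> z / V _ V: fires at position(s) 2: igomzomnogomz
2. b -> p, d -> t, g -> k, v -> f, z -> s / _ #: fires at position(s) 13: igomzomnogoms
3. f -> v, k -> g, p -> b, t -> d / _ Z: no change
surface: igomzomnogoms

cell CASE=pa, ASPECT=fe, RANK=fe, CLASS=mi:
underlying: ikomzom-i-a-si-go
1. f -> v, k -> g, p -> b, s -> z / V _ V: fires at position(s) 2, 10: igomzomiazigo
2. b -> p, d -> t, g -> k, v -> f, z -> s / _ #: no change
3. f -> v, k -> g, p -> b, t -> d / _ Z: no change
surface: igomzomiazigo

cell CASE=fe, ASPECT=fe, RANK=zo, CLASS=lu:
underlying: ikomzom-no-ruz-pk-go
1. f -> v, k -> g, p -> b, s -> z / V _ V: fires at position(s) 2: igomzomnoruzpkgo
2. b -> p, d -> t, g -> k, v -> f, z -> s / _ #: no change
3. f -> v, k -> g, p -> b, t -> d / _ Z: fires at position(s) 14: igomzomnoruzpggo
surface: igomzomnoruzpggo


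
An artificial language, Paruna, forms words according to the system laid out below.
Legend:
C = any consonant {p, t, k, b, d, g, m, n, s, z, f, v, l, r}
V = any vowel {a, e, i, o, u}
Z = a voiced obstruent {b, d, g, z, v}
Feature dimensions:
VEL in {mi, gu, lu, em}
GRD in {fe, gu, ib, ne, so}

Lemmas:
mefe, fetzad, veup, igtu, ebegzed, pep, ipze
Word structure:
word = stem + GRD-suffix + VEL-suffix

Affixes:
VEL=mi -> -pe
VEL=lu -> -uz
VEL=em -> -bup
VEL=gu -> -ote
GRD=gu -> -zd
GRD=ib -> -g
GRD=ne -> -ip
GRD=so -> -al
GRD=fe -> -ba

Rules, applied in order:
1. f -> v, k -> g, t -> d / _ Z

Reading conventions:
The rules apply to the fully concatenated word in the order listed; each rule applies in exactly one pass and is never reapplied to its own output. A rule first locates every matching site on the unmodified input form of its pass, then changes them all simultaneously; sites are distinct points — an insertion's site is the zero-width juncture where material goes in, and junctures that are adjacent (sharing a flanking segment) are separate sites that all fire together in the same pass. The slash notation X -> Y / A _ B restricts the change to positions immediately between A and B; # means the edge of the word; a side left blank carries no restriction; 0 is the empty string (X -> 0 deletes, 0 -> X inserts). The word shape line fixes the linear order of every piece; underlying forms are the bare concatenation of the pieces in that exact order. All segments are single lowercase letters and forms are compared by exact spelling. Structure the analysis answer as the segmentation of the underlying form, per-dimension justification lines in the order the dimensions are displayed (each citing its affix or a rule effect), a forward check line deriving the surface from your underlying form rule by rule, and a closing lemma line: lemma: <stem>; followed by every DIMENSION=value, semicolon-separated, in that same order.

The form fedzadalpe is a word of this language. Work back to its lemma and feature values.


underlying: fetzad-al-pe
VEL=mi - signalled by the affix -pe
GRD=so - signalled by the affix -al
check: fetzadalpe -> fedzadalpe
lemma: fetzad; VEL=mi; GRD=so


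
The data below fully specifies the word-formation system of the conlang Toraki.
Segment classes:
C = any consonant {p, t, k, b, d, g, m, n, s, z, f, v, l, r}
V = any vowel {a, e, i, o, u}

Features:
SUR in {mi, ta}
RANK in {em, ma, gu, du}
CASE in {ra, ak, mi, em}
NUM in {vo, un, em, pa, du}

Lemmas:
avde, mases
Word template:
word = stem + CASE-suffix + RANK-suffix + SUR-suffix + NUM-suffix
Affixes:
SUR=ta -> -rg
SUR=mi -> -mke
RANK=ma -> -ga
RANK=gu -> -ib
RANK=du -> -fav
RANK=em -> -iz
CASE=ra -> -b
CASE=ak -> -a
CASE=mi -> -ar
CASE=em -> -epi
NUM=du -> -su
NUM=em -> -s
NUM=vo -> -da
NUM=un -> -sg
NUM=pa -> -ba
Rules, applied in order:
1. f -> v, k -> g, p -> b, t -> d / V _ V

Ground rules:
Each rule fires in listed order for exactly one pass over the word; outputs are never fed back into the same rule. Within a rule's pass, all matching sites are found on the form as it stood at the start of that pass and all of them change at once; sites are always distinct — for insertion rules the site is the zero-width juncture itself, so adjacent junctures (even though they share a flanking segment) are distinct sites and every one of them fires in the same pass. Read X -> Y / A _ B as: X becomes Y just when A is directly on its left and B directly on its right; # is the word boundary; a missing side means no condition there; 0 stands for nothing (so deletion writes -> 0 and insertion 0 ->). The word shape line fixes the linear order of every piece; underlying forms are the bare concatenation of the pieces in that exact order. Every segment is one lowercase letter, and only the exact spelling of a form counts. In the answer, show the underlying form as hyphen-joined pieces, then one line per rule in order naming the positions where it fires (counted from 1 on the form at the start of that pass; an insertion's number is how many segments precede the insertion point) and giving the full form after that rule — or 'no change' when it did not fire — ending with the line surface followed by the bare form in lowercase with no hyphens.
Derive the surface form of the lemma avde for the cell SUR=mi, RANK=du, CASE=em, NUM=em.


underlying: avde-epi-fav-mke-s
1. f -> v, k -> g, p -> b, t -> d / V _ V: fires at position(s) 6, 8: avdeebivavmkes
surface: avdeebivavmkes


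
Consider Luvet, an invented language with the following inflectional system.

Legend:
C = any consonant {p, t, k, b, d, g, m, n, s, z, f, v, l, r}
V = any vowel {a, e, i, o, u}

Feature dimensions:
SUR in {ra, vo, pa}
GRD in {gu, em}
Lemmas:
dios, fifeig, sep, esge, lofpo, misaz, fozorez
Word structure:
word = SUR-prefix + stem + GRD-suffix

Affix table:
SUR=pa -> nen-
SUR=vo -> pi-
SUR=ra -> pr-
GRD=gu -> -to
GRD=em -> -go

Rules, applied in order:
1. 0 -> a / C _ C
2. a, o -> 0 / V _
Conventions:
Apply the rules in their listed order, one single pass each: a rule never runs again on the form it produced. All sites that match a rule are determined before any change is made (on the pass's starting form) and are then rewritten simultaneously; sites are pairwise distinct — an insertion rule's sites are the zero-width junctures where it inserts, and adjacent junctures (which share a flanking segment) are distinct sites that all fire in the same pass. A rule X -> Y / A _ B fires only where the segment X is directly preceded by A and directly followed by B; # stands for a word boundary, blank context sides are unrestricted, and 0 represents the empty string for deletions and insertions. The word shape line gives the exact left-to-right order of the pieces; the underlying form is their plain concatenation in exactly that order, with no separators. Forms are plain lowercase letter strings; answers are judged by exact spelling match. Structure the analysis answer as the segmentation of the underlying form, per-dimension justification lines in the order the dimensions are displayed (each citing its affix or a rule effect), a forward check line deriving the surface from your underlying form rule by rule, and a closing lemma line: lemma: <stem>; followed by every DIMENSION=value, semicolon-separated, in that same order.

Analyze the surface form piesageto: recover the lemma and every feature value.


underlying: pi-esge-to
SUR=vo - signalled by the affix pi-
GRD=gu - signalled by the affix -to
check: piesgeto -> piesageto -> piesageto
lemma: esge; SUR=vo; GRD=gu


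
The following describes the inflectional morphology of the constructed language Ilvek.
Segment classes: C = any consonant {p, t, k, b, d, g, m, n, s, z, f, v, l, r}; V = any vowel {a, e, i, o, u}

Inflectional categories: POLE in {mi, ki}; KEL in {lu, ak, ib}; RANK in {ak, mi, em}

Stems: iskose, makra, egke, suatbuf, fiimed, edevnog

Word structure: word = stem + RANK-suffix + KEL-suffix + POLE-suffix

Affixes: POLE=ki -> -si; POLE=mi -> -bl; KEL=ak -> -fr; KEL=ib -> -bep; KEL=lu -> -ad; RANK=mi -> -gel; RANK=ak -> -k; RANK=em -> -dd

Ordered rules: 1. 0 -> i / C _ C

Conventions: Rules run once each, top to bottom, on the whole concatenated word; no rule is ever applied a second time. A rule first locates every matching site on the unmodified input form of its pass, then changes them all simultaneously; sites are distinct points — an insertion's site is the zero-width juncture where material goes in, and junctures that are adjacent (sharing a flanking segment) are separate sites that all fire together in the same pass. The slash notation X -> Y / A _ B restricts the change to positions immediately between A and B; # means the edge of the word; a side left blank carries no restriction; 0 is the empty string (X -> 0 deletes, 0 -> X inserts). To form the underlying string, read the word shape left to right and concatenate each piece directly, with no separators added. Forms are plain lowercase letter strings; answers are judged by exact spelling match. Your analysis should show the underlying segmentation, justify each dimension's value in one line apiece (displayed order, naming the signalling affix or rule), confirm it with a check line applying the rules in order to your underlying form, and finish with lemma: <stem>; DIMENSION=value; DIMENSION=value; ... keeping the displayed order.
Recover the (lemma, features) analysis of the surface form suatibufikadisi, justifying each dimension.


underlying: suatbuf-k-ad-si
POLE=ki - signalled by the affix -si
KEL=lu - signalled by the affix -ad
RANK=ak - signalled by the affix -k
check: suatbufkadsi -> suatibufikadisi
lemma: suatbuf; POLE=ki; KEL=lu; RANK=ak


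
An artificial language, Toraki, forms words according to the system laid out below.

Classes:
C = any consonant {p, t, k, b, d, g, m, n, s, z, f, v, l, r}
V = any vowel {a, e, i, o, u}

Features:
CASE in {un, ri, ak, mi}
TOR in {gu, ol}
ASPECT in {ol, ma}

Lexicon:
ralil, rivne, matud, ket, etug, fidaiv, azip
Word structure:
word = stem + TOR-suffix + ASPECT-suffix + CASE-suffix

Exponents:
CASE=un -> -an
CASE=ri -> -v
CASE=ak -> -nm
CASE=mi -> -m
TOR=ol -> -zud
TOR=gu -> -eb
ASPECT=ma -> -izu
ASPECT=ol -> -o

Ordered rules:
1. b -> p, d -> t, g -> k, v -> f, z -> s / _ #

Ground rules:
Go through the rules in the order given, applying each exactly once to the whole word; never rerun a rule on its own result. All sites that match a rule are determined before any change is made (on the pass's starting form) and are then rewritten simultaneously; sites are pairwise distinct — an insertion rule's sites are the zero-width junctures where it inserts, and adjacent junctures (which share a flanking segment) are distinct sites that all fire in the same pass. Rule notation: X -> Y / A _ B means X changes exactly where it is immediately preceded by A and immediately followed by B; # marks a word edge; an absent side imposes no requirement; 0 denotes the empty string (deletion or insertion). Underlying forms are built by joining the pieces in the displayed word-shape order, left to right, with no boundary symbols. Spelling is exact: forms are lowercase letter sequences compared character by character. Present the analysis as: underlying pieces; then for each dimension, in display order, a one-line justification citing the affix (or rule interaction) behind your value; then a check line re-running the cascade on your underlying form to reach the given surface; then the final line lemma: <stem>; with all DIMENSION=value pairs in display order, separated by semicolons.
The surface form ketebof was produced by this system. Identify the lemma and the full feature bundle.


underlying: ket-eb-o-v
CASE=ri - signalled by the affix -v
TOR=gu - signalled by the affix -eb
ASPECT=ol - signalled by the affix -o
check: ketebov -> ketebof
lemma: ket; CASE=ri; TOR=gu; ASPECT=ol


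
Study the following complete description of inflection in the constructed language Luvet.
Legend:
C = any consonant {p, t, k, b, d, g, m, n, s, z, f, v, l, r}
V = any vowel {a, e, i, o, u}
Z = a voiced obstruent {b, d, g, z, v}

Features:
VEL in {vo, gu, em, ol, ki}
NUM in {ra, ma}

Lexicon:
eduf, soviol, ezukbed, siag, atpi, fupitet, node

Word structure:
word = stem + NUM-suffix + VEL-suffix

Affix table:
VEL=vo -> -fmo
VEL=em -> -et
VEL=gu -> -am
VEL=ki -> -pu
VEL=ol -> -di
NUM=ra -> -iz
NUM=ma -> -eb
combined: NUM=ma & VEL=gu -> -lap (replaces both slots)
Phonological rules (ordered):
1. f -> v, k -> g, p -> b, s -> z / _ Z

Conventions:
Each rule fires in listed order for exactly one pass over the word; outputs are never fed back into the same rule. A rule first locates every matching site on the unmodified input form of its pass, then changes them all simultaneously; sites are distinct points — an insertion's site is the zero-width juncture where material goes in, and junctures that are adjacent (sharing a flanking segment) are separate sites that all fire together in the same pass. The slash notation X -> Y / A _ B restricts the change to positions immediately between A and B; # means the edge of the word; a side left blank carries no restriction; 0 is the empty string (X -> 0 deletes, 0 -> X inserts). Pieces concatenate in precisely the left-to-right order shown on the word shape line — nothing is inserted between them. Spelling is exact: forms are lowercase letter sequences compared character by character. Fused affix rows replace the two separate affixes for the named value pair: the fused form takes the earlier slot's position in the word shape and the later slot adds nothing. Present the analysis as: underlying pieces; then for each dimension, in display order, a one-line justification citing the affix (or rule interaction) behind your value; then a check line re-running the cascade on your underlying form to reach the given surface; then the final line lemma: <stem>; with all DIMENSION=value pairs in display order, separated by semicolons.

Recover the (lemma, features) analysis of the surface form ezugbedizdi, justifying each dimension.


underlying: ezukbed-iz-di
VEL=ol - signalled by the affix -di
NUM=ra - signalled by the affix -iz
check: ezukbedizdi -> ezugbedizdi
lemma: ezukbed; VEL=ol; NUM=ra


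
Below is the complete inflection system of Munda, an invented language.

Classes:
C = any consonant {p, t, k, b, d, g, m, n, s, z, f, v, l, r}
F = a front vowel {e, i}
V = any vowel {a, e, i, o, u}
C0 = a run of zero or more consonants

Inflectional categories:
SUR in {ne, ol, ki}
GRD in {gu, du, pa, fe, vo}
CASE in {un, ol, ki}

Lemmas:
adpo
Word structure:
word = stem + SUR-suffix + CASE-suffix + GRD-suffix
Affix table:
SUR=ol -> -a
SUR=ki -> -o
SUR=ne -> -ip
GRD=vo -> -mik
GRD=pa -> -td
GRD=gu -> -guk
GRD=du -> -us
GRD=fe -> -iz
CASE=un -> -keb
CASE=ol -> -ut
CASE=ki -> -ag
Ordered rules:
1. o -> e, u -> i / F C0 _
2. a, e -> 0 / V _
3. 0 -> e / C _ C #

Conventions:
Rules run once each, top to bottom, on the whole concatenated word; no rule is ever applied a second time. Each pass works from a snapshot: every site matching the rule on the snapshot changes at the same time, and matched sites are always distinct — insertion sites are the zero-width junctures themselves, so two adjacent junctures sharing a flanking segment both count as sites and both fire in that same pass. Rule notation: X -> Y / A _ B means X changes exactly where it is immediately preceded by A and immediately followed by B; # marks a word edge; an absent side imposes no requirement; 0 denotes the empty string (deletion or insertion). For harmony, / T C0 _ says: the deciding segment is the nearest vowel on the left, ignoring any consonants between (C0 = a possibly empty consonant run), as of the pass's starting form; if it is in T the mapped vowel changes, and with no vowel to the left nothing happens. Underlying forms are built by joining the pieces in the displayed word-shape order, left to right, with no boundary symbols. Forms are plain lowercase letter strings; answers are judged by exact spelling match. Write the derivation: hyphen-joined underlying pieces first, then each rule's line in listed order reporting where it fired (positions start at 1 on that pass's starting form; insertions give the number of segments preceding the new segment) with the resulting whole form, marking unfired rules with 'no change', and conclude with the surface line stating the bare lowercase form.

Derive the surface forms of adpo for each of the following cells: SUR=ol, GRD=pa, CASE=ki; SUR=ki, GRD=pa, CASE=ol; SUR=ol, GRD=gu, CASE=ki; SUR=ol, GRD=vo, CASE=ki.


cell SUR=ol, GRD=pa, CASE=ki:
underlying: adpo-a-ag-td
1. o -> e, u -> i / F C0 _: no change
2. a, e -> 0 / V _: fires at position(s) 5, 6: adpogtd
3. 0 -> e / C _ C #: inserts after position(s) 6: adpogted
surface: adpogted

cell SUR=ki, GRD=pa, CASE=ol:
underlying: adpo-o-ut-td
1. o -> e, u -> i / F C0 _: no change
2. a, e -> 0 / V _: no change
3. 0 -> e / C _ C #: inserts after position(s) 8: adpooutted
surface: adpooutted

cell SUR=ol, GRD=gu, CASE=ki:
underlying: adpo-a-ag-guk
1. o -> e, u -> i / F C0 _: no change
2. a, e -> 0 / V _: fires at position(s) 5, 6: adpogguk
3. 0 -> e / C _ C #: no change
surface: adpogguk

cell SUR=ol, GRD=vo, CASE=ki:
underlying: adpo-a-ag-mik
1. o -> e, u -> i / F C0 _: no change
2. a, e -> 0 / V _: fires at position(s) 5, 6: adpogmik
3. 0 -> e / C _ C #: no change
surface: adpogmik


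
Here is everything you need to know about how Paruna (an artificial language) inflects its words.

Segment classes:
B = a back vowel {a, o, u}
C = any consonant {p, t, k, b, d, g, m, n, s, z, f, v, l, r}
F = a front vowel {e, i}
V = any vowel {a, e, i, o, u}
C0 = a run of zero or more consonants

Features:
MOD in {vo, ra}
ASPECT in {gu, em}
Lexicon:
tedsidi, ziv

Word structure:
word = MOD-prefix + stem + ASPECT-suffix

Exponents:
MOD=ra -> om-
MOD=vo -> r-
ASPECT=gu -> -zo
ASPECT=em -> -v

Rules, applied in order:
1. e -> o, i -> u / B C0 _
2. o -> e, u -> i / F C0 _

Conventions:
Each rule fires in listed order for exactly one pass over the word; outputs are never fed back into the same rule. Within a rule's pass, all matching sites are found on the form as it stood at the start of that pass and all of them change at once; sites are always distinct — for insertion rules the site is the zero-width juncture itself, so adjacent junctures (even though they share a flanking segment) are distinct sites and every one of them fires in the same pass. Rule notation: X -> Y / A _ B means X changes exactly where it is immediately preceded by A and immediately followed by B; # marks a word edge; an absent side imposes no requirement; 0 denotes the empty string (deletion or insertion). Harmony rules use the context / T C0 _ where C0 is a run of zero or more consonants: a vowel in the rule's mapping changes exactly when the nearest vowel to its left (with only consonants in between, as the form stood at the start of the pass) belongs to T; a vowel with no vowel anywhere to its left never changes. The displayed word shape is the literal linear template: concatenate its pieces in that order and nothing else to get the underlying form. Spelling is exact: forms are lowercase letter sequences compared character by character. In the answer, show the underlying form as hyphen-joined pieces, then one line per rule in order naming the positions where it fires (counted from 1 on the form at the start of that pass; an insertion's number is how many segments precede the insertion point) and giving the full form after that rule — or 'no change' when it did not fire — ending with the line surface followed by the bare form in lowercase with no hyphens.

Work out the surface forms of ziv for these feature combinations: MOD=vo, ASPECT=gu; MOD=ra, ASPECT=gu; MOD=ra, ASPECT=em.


cell MOD=vo, ASPECT=gu:
underlying: r-ziv-zo
1. e -> o, i -> u / B C0 _: no change
2. o -> e, u -> i / F C0 _: fires at position(s) 6: rzivze
surface: rzivze

cell MOD=ra, ASPECT=gu:
underlying: om-ziv-zo
1. e -> o, i -> u / B C0 _: fires at position(s) 4: omzuvzo
2. o -> e, u -> i / F C0 _: no change
surface: omzuvzo

cell MOD=ra, ASPECT=em:
underlying: om-ziv-v
1. e -> o, i -> u / B C0 _: fires at position(s) 4: omzuvv
2. o -> e, u -> i / F C0 _: no change
surface: omzuvv


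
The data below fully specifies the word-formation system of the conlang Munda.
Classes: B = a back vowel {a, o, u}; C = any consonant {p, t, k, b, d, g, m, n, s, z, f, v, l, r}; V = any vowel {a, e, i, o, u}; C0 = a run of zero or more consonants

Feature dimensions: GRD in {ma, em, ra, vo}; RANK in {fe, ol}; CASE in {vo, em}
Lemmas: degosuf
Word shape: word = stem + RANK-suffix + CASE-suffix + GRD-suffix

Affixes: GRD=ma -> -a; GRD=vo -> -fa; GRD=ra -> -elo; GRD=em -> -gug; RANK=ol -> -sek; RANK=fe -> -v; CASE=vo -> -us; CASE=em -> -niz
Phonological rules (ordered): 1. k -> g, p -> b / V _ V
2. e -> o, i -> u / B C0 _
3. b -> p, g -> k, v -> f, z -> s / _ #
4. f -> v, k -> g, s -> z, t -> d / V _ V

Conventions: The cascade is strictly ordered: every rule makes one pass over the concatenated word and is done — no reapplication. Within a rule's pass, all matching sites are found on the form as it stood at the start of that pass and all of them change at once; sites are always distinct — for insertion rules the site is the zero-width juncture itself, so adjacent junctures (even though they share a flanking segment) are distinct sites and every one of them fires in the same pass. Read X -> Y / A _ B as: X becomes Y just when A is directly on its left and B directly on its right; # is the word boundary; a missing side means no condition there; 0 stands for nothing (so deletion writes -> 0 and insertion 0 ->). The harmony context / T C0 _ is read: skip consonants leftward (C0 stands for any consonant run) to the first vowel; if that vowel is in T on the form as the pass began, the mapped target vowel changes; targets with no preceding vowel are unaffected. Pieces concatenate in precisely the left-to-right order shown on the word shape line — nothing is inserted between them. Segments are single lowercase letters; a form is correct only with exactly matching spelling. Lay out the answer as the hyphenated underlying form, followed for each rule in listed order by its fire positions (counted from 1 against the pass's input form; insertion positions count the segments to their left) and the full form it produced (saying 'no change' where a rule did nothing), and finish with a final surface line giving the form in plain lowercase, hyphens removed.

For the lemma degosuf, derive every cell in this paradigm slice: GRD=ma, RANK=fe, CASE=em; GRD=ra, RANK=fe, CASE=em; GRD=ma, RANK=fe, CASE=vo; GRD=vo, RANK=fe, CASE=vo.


cell GRD=ma, RANK=fe, CASE=em:
underlying: degosuf-v-niz-a
1. k -> g, p -> b / V _ V: no change
2. e -> o, i -> u / B C0 _: fires at position(s) 10: degosufvnuza
3. b -> p, g -> k, v -> f, z -> s / _ #: no change
4. f -> v, k -> g, s -> z, t -> d / V _ V: fires at position(s) 5: degozufvnuza
surface: degozufvnuza

cell GRD=ra, RANK=fe, CASE=em:
underlying: degosuf-v-niz-elo
1. k -> g, p -> b / V _ V: no change
2. e -> o, i -> u / B C0 _: fires at position(s) 10: degosufvnuzelo
3. b -> p, g -> k, v -> f, z -> s / _ #: no change
4. f -> v, k -> g, s -> z, t -> d / V _ V: fires at position(s) 5: degozufvnuzelo
surface: degozufvnuzelo

cell GRD=ma, RANK=fe, CASE=vo:
underlying: degosuf-v-us-a
1. k -> g, p -> b / V _ V: no change
2. e -> o, i -> u / B C0 _: no change
3. b -> p, g -> k, v -> f, z -> s / _ #: no change
4. f -> v, k -> g, s -> z, t -> d / V _ V: fires at position(s) 5, 10: degozufvuza
surface: degozufvuza

cell GRD=vo, RANK=fe, CASE=vo:
underlying: degosuf-v-us-fa
1. k -> g, p -> b / V _ V: no change
2. e -> o, i -> u / B C0 _: no change
3. b -> p, g -> k, v -> f, z -> s / _ #: no change
4. f -> v, k -> g, s -> z, t -> d / V _ V: fires at position(s) 5: degozufvusfa
surface: degozufvusfa


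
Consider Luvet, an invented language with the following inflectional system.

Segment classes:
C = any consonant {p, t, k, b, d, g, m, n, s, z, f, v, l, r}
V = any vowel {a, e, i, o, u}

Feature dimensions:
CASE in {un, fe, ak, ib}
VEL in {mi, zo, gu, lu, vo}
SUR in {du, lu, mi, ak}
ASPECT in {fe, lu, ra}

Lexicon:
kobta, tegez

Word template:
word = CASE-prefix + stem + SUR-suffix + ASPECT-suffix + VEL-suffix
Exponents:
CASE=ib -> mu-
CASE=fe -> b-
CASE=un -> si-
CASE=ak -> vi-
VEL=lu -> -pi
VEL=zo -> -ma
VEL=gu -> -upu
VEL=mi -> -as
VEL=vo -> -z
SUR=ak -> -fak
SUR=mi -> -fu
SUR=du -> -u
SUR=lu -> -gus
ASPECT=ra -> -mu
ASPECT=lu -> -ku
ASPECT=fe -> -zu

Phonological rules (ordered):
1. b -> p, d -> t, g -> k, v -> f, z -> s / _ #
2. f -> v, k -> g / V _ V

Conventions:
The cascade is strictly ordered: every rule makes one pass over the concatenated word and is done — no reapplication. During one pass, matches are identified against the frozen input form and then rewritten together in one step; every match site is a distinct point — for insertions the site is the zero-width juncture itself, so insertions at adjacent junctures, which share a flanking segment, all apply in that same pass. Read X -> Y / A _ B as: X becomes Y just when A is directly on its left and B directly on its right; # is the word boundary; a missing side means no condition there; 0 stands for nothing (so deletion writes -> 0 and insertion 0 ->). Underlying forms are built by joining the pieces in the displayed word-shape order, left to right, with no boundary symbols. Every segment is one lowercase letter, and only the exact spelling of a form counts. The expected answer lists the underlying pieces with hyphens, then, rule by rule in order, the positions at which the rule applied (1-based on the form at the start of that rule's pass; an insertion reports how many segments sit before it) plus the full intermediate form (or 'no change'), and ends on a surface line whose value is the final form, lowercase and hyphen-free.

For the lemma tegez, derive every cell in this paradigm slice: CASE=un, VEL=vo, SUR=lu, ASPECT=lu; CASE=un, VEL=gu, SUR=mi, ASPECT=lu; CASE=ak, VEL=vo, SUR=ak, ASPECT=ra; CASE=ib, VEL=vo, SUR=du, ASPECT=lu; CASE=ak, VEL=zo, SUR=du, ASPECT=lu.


cell CASE=un, VEL=vo, SUR=lu, ASPECT=lu:
underlying: si-tegez-gus-ku-z
1. b -> p, d -> t, g -> k, v -> f, z -> s / _ #: fires at position(s) 13: sitegezguskus
2. f -> v, k -> g / V _ V: no change
surface: sitegezguskus

cell CASE=un, VEL=gu, SUR=mi, ASPECT=lu:
underlying: si-tegez-fu-ku-upu
1. b -> p, d -> t, g -> k, v -> f, z -> s / _ #: no change
2. f -> v, k -> g / V _ V: fires at position(s) 10: sitegezfuguupu
surface: sitegezfuguupu

cell CASE=ak, VEL=vo, SUR=ak, ASPECT=ra:
underlying: vi-tegez-fak-mu-z
1. b -> p, d -> t, g -> k, v -> f, z -> s / _ #: fires at position(s) 13: vitegezfakmus
2. f -> v, k -> g / V _ V: no change
surface: vitegezfakmus

cell CASE=ib, VEL=vo, SUR=du, ASPECT=lu:
underlying: mu-tegez-u-ku-z
1. b -> p, d -> t, g -> k, v -> f, z -> s / _ #: fires at position(s) 11: mutegezukus
2. f -> v, k -> g / V _ V: fires at position(s) 9: mutegezugus
surface: mutegezugus

cell CASE=ak, VEL=zo, SUR=du, ASPECT=lu:
underlying: vi-tegez-u-ku-ma
1. b -> p, d -> t, g -> k, v -> f, z -> s / _ #: no change
2. f -> v, k -> g / V _ V: fires at position(s) 9: vitegezuguma
surface: vitegezuguma


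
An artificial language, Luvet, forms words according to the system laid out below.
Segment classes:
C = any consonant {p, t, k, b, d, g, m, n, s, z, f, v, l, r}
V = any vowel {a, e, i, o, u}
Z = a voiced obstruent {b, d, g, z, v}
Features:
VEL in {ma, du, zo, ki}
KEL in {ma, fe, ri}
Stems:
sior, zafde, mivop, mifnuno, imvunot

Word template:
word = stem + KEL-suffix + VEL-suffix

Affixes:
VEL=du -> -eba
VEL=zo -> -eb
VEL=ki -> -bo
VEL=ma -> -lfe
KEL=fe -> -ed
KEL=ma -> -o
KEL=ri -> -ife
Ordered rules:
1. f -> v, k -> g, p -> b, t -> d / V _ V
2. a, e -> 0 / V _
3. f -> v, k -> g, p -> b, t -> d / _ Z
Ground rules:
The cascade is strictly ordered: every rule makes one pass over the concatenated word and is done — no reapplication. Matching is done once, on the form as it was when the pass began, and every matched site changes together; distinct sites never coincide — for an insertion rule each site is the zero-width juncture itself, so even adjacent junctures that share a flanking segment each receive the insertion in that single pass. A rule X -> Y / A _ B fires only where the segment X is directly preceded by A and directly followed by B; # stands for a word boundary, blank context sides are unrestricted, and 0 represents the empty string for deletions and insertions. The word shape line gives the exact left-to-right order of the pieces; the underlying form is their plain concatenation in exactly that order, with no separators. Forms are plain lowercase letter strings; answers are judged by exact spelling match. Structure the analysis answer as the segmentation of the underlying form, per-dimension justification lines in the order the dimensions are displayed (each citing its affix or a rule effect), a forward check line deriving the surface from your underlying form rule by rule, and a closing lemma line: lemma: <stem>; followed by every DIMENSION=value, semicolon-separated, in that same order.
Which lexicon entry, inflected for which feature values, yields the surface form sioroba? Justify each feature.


underlying: sior-o-eba
VEL=du - signalled by the affix -eba
KEL=ma - signalled by the affix -o
check: sioroeba -> sioroeba -> sioroba -> sioroba
lemma: sior; VEL=du; KEL=ma
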